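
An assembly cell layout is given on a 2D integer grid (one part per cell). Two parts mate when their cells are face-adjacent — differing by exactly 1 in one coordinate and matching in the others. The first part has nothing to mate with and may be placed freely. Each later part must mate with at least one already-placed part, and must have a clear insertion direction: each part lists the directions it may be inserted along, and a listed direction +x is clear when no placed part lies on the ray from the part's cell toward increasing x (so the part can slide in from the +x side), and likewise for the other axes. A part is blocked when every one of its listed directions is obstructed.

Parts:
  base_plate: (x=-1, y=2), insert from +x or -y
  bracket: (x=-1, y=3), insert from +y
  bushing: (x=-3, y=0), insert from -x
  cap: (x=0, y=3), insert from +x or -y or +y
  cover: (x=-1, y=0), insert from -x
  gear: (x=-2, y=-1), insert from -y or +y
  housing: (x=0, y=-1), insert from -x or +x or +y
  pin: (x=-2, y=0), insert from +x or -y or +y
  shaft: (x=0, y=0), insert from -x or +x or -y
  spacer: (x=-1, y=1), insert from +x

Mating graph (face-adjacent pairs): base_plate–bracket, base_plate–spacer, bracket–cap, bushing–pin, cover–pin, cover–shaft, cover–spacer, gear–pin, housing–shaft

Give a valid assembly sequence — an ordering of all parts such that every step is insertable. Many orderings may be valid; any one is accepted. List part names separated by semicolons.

1. cover@(-1, 0) [-x clear] — {cover}
2. spacer@(-1, 1) [+x clear] — {cover, spacer}
3. base_plate@(-1, 2) [+x clear] — {base_plate, cover, spacer}
4. shaft@(0, 0) [+x clear] — {base_plate, cover, shaft, spacer}
5. housing@(0, -1) [-x clear] — {base_plate, cover, housing, shaft, spacer}
6. bracket@(-1, 3) [+y clear] — {base_plate, bracket, cover, housing, shaft, spacer}
7. cap@(0, 3) [+x clear] — {base_plate, bracket, cap, cover, housing, shaft, spacer}
8. pin@(-2, 0) [-y clear] — {base_plate, bracket, cap, cover, housing, pin, shaft, spacer}
9. gear@(-2, -1) [-y clear] — {base_plate, bracket, cap, cover, gear, housing, pin, shaft, spacer}
10. bushing@(-3, 0) [-x clear] — {base_plate, bracket, bushing, cap, cover, gear, housing, pin, shaft, spacer}

cover; spacer; base_plate; shaft; housing; bracket; cap; pin; gear; bushing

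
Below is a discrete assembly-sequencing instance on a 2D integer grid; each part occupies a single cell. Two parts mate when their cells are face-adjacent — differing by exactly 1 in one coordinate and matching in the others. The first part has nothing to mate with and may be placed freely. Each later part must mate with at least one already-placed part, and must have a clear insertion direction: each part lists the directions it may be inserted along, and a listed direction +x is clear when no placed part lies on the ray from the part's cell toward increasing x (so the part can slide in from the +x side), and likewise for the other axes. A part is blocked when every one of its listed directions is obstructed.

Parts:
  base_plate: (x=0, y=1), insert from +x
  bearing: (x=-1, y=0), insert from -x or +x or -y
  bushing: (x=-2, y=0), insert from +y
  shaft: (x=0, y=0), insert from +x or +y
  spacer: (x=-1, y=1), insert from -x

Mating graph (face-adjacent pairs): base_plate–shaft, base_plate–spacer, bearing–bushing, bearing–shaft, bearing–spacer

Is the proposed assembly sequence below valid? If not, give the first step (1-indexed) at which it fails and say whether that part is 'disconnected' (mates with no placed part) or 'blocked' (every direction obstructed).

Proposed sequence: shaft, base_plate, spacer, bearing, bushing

1. shaft@(0, 0) [+x clear] — {shaft}
2. base_plate@(0, 1) [+x clear] — {base_plate, shaft}
3. spacer@(-1, 1) [-x clear] — {base_plate, shaft, spacer}
4. bearing@(-1, 0) [-x clear] — {base_plate, bearing, shaft, spacer}
5. bushing@(-2, 0) [+y clear] — {base_plate, bearing, bushing, shaft, spacer}

Valid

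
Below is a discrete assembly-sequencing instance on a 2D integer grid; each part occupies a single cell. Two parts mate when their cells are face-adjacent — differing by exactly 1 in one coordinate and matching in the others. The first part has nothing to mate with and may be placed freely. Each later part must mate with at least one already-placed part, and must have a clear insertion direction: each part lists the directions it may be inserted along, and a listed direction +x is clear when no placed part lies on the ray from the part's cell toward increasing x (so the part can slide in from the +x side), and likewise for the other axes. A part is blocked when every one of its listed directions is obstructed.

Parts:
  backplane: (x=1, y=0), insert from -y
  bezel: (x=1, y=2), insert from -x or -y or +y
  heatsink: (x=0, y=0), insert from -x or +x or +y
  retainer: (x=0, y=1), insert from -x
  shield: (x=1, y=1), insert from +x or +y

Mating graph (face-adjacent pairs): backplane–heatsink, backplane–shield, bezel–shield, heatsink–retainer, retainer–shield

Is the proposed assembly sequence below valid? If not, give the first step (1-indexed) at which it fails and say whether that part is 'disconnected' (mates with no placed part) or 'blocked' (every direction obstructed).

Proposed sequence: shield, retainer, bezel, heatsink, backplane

1. shield@(1, 1) [+x clear] — {shield}
2. retainer@(0, 1) [-x clear] — {retainer, shield}
3. bezel@(1, 2) [-x clear] — {bezel, retainer, shield}
4. heatsink@(0, 0) [-x clear] — {bezel, heatsink, retainer, shield}
5. backplane@(1, 0) [-y clear] — {backplane, bezel, heatsink, retainer, shield}

Valid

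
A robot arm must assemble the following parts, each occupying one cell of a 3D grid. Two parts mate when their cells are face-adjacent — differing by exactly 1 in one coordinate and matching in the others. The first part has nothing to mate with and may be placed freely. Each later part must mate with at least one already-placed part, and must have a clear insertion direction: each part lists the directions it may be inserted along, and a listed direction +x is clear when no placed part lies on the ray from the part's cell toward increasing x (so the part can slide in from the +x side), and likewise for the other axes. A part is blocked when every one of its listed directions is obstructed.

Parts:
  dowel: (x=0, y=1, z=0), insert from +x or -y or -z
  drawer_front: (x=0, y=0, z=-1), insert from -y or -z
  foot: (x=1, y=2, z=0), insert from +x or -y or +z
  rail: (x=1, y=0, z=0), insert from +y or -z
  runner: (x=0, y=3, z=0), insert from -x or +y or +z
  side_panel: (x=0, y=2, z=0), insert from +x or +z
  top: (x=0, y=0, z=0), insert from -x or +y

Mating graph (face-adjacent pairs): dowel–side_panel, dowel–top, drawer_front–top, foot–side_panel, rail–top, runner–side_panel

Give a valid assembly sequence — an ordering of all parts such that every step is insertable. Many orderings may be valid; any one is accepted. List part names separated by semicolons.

side_panel; runner; foot; dowel; top; drawer_front; rail

1. side_panel@(0, 2, 0) [+x clear] — {side_panel}
2. runner@(0, 3, 0) [-x clear] — {runner, side_panel}
3. foot@(1, 2, 0) [+x clear] — {foot, runner, side_panel}
4. dowel@(0, 1, 0) [+x clear] — {dowel, foot, runner, side_panel}
5. top@(0, 0, 0) [-x clear] — {dowel, foot, runner, side_panel, top}
6. drawer_front@(0, 0, -1) [-y clear] — {dowel, drawer_front, foot, runner, side_panel, top}
7. rail@(1, 0, 0) [-z clear] — {dowel, drawer_front, foot, rail, runner, side_panel, top}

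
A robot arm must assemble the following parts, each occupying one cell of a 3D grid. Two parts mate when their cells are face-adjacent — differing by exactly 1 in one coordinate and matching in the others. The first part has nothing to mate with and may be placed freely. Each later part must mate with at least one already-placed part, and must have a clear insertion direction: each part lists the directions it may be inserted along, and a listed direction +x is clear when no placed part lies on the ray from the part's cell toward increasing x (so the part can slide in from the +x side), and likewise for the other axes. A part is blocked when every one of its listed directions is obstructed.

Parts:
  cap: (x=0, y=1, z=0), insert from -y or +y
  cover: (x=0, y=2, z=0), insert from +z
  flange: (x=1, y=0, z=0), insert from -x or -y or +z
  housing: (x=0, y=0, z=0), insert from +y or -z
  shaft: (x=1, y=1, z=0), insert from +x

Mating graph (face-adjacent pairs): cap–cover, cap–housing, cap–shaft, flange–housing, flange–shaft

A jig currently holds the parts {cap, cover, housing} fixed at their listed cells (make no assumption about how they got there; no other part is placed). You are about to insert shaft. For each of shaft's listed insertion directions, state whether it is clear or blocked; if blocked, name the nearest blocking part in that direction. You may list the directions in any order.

+x: ray from shaft(1, 1, 0) has no placed part ⇒ clear

+x: clear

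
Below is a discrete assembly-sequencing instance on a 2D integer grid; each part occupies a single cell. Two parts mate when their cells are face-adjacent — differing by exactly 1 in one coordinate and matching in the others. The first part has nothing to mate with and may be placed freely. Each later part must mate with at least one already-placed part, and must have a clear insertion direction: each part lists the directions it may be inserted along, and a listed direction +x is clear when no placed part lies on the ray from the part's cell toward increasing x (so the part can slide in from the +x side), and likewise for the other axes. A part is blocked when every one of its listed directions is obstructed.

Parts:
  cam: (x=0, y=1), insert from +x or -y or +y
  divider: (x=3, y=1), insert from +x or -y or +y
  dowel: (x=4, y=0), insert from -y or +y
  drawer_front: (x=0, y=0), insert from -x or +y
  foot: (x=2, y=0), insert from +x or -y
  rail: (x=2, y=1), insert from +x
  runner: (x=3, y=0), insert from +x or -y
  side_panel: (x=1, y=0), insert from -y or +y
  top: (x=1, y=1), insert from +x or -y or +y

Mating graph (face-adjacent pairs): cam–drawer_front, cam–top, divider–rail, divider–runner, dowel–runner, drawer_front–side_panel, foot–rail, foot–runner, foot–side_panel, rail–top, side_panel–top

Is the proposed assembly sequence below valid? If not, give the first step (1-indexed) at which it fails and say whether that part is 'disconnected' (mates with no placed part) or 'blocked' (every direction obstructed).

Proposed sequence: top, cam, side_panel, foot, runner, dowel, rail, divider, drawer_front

Valid

1. top@(1, 1) [+x clear] — {top}
2. cam@(0, 1) [-y clear] — {cam, top}
3. side_panel@(1, 0) [-y clear] — {cam, side_panel, top}
4. foot@(2, 0) [+x clear] — {cam, foot, side_panel, top}
5. runner@(3, 0) [+x clear] — {cam, foot, runner, side_panel, top}
6. dowel@(4, 0) [-y clear] — {cam, dowel, foot, runner, side_panel, top}
7. rail@(2, 1) [+x clear] — {cam, dowel, foot, rail, runner, side_panel, top}
8. divider@(3, 1) [+x clear] — {cam, divider, dowel, foot, rail, runner, side_panel, top}
9. drawer_front@(0, 0) [-x clear] — {cam, divider, dowel, drawer_front, foot, rail, runner, side_panel, top}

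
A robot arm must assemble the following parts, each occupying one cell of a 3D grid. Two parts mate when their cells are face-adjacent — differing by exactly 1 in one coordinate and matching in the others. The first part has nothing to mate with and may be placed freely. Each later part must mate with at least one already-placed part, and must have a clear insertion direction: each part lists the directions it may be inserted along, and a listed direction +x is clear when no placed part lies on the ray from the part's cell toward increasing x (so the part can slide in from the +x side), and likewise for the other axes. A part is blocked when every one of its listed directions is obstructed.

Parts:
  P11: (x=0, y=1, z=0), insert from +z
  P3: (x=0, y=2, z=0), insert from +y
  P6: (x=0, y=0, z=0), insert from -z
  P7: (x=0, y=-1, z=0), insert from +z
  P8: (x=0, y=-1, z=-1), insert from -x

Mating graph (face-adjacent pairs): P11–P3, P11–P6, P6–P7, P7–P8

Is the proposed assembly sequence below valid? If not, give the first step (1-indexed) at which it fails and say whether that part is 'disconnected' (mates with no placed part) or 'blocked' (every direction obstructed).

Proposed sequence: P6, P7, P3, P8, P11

Invalid at step 3 (disconnected)

1. P6@(0, 0, 0) [-z clear] — {P6}
2. P7@(0, -1, 0) [+z clear] — {P6, P7}
3. P3@(0, 2, 0) — no placed neighbour ⇒ disconnected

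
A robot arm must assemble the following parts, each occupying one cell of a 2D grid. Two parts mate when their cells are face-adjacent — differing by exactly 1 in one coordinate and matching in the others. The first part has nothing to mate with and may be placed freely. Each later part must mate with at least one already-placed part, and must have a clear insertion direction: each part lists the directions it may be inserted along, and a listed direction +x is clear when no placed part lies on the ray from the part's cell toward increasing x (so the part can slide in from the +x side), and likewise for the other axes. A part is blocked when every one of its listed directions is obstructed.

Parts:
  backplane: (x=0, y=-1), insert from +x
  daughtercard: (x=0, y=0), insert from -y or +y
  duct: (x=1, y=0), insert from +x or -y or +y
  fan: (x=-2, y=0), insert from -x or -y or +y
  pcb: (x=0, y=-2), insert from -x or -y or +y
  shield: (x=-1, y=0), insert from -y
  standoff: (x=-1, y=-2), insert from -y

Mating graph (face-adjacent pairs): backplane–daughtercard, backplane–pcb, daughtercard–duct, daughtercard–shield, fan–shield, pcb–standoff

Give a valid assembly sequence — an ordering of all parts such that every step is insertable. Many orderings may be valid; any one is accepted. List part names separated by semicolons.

1. pcb@(0, -2) [-x clear] — {pcb}
2. backplane@(0, -1) [+x clear] — {backplane, pcb}
3. daughtercard@(0, 0) [+y clear] — {backplane, daughtercard, pcb}
4. shield@(-1, 0) [-y clear] — {backplane, daughtercard, pcb, shield}
5. fan@(-2, 0) [-x clear] — {backplane, daughtercard, fan, pcb, shield}
6. duct@(1, 0) [+x clear] — {backplane, daughtercard, duct, fan, pcb, shield}
7. standoff@(-1, -2) [-y clear] — {backplane, daughtercard, duct, fan, pcb, shield, standoff}

pcb; backplane; daughtercard; shield; fan; duct; standoff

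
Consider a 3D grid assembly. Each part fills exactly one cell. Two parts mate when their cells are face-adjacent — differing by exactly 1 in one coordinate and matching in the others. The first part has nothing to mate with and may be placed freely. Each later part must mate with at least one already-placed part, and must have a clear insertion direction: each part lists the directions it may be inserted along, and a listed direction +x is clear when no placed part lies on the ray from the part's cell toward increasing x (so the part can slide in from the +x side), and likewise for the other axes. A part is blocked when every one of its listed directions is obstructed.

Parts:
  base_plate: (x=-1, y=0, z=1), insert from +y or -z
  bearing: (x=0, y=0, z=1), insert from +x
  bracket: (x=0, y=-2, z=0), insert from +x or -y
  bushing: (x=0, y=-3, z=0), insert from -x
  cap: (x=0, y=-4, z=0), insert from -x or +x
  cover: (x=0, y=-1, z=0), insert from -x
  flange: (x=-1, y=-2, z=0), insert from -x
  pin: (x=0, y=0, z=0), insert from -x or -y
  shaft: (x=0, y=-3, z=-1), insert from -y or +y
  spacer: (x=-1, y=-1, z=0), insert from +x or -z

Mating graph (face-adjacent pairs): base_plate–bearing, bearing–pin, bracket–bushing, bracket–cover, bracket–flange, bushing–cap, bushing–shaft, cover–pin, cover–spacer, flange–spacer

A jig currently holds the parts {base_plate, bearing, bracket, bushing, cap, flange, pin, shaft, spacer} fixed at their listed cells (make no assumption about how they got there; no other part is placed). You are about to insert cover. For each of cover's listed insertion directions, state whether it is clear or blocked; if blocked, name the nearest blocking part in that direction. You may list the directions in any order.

-x: nearest on ray is spacer@(-1, -1, 0) ⇒ blocked

-x: blocked by spacer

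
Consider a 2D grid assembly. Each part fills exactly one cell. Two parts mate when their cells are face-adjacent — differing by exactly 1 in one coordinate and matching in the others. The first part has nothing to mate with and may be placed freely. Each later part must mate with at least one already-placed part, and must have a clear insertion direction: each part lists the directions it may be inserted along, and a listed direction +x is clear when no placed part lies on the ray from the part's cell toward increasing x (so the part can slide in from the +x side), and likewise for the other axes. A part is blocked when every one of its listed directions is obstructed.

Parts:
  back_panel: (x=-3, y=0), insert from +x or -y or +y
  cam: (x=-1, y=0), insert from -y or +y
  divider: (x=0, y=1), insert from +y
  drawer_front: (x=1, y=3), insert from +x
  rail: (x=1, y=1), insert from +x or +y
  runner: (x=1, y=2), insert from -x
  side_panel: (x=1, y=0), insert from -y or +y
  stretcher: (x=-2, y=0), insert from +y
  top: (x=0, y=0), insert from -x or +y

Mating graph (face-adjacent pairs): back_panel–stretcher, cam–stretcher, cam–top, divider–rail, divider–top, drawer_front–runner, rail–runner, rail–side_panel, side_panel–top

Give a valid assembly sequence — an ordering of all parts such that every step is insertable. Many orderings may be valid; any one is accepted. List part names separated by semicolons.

top; side_panel; cam; stretcher; rail; runner; drawer_front; back_panel; divider

1. top@(0, 0) [-x clear] — {top}
2. side_panel@(1, 0) [-y clear] — {side_panel, top}
3. cam@(-1, 0) [-y clear] — {cam, side_panel, top}
4. stretcher@(-2, 0) [+y clear] — {cam, side_panel, stretcher, top}
5. rail@(1, 1) [+x clear] — {cam, rail, side_panel, stretcher, top}
6. runner@(1, 2) [-x clear] — {cam, rail, runner, side_panel, stretcher, top}
7. drawer_front@(1, 3) [+x clear] — {cam, drawer_front, rail, runner, side_panel, stretcher, top}
8. back_panel@(-3, 0) [-y clear] — {back_panel, cam, drawer_front, rail, runner, side_panel, stretcher, top}
9. divider@(0, 1) [+y clear] — {back_panel, cam, divider, drawer_front, rail, runner, side_panel, stretcher, top}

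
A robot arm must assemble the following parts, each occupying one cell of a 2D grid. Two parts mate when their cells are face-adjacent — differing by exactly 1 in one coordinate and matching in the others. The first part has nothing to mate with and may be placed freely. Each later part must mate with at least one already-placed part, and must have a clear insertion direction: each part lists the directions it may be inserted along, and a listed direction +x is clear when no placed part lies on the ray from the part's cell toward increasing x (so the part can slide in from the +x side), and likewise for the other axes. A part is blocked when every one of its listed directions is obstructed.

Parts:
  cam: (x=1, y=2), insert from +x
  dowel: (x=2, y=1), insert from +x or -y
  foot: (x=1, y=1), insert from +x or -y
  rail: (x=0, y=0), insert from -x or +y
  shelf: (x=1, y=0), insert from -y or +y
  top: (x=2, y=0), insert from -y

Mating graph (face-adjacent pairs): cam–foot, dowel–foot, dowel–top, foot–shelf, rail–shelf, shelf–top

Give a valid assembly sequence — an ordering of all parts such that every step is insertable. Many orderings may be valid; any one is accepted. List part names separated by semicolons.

dowel; foot; shelf; top; rail; cam

1. dowel@(2, 1) [+x clear] — {dowel}
2. foot@(1, 1) [-y clear] — {dowel, foot}
3. shelf@(1, 0) [-y clear] — {dowel, foot, shelf}
4. top@(2, 0) [-y clear] — {dowel, foot, shelf, top}
5. rail@(0, 0) [-x clear] — {dowel, foot, rail, shelf, top}
6. cam@(1, 2) [+x clear] — {cam, dowel, foot, rail, shelf, top}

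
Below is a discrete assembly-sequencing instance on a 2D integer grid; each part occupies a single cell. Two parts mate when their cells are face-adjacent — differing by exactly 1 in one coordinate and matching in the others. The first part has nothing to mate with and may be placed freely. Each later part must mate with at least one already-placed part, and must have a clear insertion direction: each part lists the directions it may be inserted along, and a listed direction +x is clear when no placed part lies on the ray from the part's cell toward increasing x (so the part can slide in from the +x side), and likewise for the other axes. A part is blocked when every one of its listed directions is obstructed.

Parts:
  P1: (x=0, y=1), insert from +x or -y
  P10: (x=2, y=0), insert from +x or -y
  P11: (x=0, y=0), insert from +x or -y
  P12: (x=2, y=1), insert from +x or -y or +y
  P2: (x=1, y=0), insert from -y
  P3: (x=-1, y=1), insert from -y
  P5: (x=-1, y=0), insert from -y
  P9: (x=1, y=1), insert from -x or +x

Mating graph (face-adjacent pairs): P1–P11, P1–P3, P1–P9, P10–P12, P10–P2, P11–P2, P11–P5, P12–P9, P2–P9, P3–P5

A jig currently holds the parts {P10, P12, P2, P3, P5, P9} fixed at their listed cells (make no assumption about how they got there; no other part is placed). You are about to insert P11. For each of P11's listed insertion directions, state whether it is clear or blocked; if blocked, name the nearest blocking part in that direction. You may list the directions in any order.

+x: blocked by P2; -y: clear

+x: nearest on ray is P2@(1, 0) ⇒ blocked
-y: ray from P11(0, 0) has no placed part ⇒ clear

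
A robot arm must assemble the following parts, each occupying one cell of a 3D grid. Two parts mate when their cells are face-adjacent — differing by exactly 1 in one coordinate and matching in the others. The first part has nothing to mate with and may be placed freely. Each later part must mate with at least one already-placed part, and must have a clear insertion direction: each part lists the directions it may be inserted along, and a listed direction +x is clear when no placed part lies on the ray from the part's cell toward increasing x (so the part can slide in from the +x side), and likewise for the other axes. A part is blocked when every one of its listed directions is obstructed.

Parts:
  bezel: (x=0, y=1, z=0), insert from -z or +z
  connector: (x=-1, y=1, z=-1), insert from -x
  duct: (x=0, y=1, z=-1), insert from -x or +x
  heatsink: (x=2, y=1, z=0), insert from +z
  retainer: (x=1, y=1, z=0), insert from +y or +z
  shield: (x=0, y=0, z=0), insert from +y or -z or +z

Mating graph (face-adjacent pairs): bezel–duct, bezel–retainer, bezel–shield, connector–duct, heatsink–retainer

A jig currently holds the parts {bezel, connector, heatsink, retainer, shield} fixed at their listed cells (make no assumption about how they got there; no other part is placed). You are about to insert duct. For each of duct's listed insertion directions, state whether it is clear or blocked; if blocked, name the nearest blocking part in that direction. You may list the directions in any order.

+x: clear; -x: blocked by connector

-x: nearest on ray is connector@(-1, 1, -1) ⇒ blocked
+x: ray from duct(0, 1, -1) has no placed part ⇒ clear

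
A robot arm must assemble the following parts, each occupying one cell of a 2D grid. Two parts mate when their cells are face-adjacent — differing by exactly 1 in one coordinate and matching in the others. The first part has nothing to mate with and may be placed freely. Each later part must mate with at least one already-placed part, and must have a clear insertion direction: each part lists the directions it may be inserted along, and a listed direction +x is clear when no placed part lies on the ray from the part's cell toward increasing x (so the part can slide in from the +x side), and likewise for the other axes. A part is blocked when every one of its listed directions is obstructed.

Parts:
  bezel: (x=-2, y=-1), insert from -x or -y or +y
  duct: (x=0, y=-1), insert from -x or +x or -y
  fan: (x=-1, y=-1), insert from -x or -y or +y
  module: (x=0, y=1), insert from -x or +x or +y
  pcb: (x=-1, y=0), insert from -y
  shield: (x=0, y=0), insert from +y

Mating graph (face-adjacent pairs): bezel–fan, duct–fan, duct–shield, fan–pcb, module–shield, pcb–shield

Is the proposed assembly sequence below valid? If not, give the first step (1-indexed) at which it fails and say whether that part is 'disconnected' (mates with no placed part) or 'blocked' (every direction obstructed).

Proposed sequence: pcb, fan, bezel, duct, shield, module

1. pcb@(-1, 0) [-y clear] — {pcb}
2. fan@(-1, -1) [-x clear] — {fan, pcb}
3. bezel@(-2, -1) [-x clear] — {bezel, fan, pcb}
4. duct@(0, -1) [+x clear] — {bezel, duct, fan, pcb}
5. shield@(0, 0) [+y clear] — {bezel, duct, fan, pcb, shield}
6. module@(0, 1) [-x clear] — {bezel, duct, fan, module, pcb, shield}

Valid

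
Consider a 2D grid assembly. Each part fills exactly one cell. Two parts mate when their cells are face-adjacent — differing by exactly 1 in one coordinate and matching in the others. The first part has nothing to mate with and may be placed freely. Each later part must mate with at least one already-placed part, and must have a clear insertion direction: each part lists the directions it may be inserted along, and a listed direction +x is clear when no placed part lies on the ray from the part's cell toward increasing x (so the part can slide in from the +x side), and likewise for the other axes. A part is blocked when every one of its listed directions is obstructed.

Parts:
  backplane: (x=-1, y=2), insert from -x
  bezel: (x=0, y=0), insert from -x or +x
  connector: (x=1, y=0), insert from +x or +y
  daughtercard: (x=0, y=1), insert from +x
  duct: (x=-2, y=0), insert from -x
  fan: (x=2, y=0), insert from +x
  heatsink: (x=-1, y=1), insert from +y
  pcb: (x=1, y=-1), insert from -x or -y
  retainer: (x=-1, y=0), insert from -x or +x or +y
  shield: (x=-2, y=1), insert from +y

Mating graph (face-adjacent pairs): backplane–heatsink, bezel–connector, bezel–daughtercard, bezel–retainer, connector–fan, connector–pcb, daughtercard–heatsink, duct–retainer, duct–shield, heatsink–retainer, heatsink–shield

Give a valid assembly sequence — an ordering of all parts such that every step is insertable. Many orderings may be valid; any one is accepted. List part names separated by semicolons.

retainer; heatsink; backplane; daughtercard; bezel; connector; pcb; fan; duct; shield

1. retainer@(-1, 0) [-x clear] — {retainer}
2. heatsink@(-1, 1) [+y clear] — {heatsink, retainer}
3. backplane@(-1, 2) [-x clear] — {backplane, heatsink, retainer}
4. daughtercard@(0, 1) [+x clear] — {backplane, daughtercard, heatsink, retainer}
5. bezel@(0, 0) [+x clear] — {backplane, bezel, daughtercard, heatsink, retainer}
6. connector@(1, 0) [+x clear] — {backplane, bezel, connector, daughtercard, heatsink, retainer}
7. pcb@(1, -1) [-x clear] — {backplane, bezel, connector, daughtercard, heatsink, pcb, retainer}
8. fan@(2, 0) [+x clear] — {backplane, bezel, connector, daughtercard, fan, heatsink, pcb, retainer}
9. duct@(-2, 0) [-x clear] — {backplane, bezel, connector, daughtercard, duct, fan, heatsink, pcb, retainer}
10. shield@(-2, 1) [+y clear] — {backplane, bezel, connector, daughtercard, duct, fan, heatsink, pcb, retainer, shield}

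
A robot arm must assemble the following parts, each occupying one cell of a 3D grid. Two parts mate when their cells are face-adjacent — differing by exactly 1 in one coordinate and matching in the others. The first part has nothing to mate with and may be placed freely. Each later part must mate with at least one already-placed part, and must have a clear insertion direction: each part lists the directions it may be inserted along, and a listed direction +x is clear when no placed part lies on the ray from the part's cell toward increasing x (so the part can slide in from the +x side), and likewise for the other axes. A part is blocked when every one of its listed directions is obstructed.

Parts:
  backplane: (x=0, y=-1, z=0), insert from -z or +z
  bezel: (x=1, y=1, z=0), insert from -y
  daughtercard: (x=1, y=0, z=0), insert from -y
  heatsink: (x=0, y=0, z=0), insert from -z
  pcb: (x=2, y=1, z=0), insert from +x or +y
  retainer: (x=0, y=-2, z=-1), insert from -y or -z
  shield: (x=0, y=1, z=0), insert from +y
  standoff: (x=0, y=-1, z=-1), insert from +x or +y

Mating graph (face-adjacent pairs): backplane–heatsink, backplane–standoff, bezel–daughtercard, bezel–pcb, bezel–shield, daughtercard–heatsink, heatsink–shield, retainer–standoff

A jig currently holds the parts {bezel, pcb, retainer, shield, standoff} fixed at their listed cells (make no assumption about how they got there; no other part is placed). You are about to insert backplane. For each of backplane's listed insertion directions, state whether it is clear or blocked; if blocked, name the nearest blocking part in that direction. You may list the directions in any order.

+z: clear; -z: blocked by standoff

-z: nearest on ray is standoff@(0, -1, -1) ⇒ blocked
+z: ray from backplane(0, -1, 0) has no placed part ⇒ clear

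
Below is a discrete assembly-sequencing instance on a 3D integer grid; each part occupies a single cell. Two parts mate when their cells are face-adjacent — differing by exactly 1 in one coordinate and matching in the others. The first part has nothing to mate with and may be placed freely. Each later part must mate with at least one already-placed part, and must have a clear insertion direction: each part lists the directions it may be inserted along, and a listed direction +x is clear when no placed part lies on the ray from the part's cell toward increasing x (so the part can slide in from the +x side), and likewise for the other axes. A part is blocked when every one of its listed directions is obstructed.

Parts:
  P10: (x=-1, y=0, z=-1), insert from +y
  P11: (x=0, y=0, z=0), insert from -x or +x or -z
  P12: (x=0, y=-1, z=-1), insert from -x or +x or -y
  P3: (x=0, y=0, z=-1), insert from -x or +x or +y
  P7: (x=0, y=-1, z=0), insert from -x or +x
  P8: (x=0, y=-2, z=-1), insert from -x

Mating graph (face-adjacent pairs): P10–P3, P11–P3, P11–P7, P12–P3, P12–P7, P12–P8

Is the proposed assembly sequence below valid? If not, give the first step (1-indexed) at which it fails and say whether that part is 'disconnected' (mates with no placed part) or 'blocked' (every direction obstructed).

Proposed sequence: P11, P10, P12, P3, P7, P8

1. P11@(0, 0, 0) [-x clear] — {P11}
2. P10@(-1, 0, -1) — no placed neighbour ⇒ disconnected

Invalid at step 2 (disconnected)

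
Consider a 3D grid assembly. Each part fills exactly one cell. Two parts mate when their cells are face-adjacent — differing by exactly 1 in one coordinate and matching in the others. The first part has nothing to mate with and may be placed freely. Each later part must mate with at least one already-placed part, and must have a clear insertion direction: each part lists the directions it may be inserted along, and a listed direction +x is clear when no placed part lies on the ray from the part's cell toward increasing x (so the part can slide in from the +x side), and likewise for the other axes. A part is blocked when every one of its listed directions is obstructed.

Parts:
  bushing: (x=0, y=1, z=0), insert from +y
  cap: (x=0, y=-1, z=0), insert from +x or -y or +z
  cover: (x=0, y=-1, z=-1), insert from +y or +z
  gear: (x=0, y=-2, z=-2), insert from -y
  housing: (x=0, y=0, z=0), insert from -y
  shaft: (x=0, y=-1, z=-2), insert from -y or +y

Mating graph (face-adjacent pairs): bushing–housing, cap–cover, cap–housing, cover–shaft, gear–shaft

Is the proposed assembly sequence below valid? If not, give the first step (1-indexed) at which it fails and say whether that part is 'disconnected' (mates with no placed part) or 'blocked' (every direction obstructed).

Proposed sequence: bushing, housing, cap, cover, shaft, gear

1. bushing@(0, 1, 0) [+y clear] — {bushing}
2. housing@(0, 0, 0) [-y clear] — {bushing, housing}
3. cap@(0, -1, 0) [+x clear] — {bushing, cap, housing}
4. cover@(0, -1, -1) [+y clear] — {bushing, cap, cover, housing}
5. shaft@(0, -1, -2) [-y clear] — {bushing, cap, cover, housing, shaft}
6. gear@(0, -2, -2) [-y clear] — {bushing, cap, cover, gear, housing, shaft}

Valid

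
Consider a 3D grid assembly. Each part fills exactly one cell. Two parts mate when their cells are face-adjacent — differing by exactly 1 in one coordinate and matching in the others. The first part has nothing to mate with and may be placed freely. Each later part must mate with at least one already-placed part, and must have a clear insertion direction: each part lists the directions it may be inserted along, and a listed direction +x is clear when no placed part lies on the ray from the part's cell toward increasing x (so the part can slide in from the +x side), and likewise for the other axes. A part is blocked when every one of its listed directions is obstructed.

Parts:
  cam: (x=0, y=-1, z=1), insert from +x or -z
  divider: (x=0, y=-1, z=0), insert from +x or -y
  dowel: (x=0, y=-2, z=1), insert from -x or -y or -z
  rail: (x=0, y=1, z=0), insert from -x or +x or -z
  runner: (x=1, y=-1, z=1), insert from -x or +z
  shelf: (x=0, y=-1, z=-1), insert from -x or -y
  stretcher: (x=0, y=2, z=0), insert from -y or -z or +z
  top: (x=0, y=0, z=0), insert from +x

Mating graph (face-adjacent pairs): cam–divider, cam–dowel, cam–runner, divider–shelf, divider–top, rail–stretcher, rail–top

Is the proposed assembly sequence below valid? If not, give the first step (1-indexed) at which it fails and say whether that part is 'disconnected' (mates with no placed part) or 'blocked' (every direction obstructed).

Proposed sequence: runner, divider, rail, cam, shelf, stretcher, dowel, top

Invalid at step 2 (disconnected)

1. runner@(1, -1, 1) [-x clear] — {runner}
2. divider@(0, -1, 0) — no placed neighbour ⇒ disconnected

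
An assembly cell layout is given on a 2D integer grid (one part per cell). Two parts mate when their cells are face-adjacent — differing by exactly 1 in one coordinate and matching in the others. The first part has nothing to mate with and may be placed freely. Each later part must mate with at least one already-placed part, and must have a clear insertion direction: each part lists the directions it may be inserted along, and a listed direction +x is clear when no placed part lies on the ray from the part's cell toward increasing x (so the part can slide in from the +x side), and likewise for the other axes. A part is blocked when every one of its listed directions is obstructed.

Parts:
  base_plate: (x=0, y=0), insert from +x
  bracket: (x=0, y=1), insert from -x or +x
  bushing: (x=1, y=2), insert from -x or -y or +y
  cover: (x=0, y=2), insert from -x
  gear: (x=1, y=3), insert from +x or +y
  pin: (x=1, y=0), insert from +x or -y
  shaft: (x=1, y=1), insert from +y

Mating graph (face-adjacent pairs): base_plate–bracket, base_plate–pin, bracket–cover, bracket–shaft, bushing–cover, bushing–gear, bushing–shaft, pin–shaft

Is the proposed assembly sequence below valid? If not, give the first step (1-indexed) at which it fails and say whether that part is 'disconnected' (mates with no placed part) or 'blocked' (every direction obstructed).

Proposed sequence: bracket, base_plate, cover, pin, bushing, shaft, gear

Invalid at step 6 (blocked)

1. bracket@(0, 1) [-x clear] — {bracket}
2. base_plate@(0, 0) [+x clear] — {base_plate, bracket}
3. cover@(0, 2) [-x clear] — {base_plate, bracket, cover}
4. pin@(1, 0) [+x clear] — {base_plate, bracket, cover, pin}
5. bushing@(1, 2) [+y clear] — {base_plate, bracket, bushing, cover, pin}
6. shaft@(1, 1) — +y all obstructed ⇒ blocked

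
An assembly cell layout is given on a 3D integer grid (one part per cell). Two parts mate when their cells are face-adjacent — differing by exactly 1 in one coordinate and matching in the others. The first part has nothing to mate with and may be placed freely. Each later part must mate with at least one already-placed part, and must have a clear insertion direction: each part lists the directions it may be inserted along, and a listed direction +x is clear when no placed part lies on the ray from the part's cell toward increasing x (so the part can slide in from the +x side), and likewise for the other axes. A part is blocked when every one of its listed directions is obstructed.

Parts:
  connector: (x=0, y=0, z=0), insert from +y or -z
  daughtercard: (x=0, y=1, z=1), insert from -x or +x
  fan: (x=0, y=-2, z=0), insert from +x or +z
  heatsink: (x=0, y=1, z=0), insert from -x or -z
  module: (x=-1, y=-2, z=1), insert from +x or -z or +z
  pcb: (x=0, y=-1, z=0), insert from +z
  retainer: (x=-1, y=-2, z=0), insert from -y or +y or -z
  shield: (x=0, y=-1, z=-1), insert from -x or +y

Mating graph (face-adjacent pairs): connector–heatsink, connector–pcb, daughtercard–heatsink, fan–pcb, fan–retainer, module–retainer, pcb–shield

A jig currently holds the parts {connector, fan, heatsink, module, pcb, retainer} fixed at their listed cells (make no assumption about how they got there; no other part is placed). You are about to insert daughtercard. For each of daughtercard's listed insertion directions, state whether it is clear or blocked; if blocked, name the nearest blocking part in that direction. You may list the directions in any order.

-x: ray from daughtercard(0, 1, 1) has no placed part ⇒ clear
+x: ray from daughtercard(0, 1, 1) has no placed part ⇒ clear

+x: clear; -x: clear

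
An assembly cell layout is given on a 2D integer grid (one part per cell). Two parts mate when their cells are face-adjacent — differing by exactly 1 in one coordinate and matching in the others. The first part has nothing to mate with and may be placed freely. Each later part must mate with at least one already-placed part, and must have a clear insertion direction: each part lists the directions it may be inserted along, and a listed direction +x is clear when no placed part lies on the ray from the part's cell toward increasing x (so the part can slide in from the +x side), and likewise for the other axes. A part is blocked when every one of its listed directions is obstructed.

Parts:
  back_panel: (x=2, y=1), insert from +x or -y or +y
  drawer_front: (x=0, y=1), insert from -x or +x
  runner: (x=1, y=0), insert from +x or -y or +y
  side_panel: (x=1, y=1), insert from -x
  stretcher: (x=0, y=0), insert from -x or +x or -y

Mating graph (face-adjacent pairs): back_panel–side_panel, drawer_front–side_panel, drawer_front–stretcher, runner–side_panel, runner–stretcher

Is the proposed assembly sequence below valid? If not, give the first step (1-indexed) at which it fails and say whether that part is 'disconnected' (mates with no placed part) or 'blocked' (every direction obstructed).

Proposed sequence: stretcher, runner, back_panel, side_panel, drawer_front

1. stretcher@(0, 0) [-x clear] — {stretcher}
2. runner@(1, 0) [+x clear] — {runner, stretcher}
3. back_panel@(2, 1) — no placed neighbour ⇒ disconnected

Invalid at step 3 (disconnected)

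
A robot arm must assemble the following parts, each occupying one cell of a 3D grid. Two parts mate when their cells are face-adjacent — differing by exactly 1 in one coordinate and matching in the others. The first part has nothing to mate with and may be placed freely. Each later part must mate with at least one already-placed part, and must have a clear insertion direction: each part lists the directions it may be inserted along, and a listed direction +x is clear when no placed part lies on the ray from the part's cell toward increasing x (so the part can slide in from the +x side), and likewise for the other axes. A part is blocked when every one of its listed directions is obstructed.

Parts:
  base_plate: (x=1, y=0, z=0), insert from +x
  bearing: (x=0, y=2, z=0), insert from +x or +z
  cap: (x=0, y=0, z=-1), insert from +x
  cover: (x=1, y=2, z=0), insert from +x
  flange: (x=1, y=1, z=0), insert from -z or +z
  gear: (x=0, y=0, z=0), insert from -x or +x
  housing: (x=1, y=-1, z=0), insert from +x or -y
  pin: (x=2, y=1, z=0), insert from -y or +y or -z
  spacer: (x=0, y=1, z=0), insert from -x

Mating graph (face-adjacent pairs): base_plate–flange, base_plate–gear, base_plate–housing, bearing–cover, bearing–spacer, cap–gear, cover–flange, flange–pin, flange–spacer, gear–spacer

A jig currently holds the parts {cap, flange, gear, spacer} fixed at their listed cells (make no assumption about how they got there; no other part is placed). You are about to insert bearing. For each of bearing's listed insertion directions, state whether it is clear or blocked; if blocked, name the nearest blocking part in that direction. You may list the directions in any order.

+x: ray from bearing(0, 2, 0) has no placed part ⇒ clear
+z: ray from bearing(0, 2, 0) has no placed part ⇒ clear

+x: clear; +z: clear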